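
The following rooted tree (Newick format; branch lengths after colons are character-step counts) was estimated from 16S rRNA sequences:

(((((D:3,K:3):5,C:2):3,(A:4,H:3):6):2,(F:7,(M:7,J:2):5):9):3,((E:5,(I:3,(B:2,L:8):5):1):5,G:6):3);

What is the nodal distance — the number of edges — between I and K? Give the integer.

The MRCA of I and K is the root of the tree.
From I up to that node: 4 branches. From K up to the same node: 5 branches. Total: 4 + 5 = 9.

9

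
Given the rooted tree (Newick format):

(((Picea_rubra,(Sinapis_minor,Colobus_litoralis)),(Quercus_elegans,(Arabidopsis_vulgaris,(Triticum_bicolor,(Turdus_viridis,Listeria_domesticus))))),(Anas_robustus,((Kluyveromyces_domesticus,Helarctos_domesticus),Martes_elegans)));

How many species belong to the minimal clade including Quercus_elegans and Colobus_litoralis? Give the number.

The MRCA of Quercus_elegans and Colobus_litoralis is the node subtending ((Picea_rubra,(Sinapis_minor,Colobus_litoralis)),(Quercus_elegans,(Arabidopsis_vulgaris,(Triticum_bicolor,(Turdus_viridis,Listeria_domesticus))))).
That clade contains 8 terminal taxa: Arabidopsis_vulgaris, Colobus_litoralis, Listeria_domesticus, Picea_rubra, Quercus_elegans, Sinapis_minor, Triticum_bicolor, Turdus_viridis.

8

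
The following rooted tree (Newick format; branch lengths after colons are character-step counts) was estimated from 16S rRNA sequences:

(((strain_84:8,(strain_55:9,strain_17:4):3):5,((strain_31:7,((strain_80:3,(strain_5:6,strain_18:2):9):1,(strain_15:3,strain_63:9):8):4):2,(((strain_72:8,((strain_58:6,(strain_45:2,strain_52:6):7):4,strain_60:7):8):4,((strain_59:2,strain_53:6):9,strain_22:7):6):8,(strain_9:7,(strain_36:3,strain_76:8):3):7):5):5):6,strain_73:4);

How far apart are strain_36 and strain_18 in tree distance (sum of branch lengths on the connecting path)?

The path runs strain_36 → … → MRCA → … → strain_18; the MRCA is the node subtending ((strain_31,((strain_80,(strain_5,strain_18)),(strain_15,strain_63))),(((strain_72,((strain_58,(strain_45,strain_52)),strain_60)),((strain_59,strain_53),strain_22)),(strain_9,(strain_36,strain_76)))).
Branch lengths along that path: 3 + 3 + 7 + 5 + 2 + 4 + 1 + 9 + 2 = 36.

36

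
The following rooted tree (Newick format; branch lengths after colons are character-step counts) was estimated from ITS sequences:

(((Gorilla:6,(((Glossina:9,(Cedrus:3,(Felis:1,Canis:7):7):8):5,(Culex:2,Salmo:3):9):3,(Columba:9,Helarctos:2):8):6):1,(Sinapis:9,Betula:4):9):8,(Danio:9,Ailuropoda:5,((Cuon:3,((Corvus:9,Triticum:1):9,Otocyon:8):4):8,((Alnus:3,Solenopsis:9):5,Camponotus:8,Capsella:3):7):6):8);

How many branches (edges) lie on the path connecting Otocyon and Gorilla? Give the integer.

The MRCA of Otocyon and Gorilla is the root of the tree.
From Otocyon up to that node: 5 branches. From Gorilla up to the same node: 3 branches. Total: 5 + 3 = 8.

8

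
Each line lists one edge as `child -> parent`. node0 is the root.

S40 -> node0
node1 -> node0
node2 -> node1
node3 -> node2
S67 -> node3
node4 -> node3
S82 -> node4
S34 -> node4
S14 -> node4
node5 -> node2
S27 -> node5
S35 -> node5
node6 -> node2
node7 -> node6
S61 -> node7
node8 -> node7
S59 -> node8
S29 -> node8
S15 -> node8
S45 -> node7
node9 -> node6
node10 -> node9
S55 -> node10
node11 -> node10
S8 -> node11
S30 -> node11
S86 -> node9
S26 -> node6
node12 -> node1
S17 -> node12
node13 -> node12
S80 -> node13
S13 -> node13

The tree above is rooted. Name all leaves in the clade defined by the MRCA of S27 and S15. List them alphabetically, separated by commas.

S14, S15, S26, S27, S29, S30, S34, S35, S45, S55, S59, S61, S67, S8, S82, S86

Tracing S27: it sits inside (S27,S35).
Tracing S15: it sits inside (S59,S29,S15).
The smallest clade enclosing both is ((S67,(S82,S34,S14)),(S27,S35),((S61,(S59,S29,S15),S45),((S55,(S8,S30)),S86),S26)); the answer is its 16 terminal taxa in alphabetical order.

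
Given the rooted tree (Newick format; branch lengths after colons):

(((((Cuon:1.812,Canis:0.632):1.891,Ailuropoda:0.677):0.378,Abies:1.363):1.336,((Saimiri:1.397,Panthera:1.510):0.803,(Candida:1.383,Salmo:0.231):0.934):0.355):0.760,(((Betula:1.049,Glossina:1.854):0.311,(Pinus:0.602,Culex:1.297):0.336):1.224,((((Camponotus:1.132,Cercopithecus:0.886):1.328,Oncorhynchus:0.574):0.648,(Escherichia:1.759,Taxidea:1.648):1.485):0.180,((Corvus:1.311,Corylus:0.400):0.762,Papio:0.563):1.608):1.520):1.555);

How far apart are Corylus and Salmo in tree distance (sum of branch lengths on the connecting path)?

The path runs Corylus → … → MRCA → … → Salmo; the MRCA is the root of the tree.
Branch lengths along that path: 0.400 + 0.762 + 1.608 + 1.520 + 1.555 + 0.760 + 0.355 + 0.934 + 0.231 = 8.125.

8.125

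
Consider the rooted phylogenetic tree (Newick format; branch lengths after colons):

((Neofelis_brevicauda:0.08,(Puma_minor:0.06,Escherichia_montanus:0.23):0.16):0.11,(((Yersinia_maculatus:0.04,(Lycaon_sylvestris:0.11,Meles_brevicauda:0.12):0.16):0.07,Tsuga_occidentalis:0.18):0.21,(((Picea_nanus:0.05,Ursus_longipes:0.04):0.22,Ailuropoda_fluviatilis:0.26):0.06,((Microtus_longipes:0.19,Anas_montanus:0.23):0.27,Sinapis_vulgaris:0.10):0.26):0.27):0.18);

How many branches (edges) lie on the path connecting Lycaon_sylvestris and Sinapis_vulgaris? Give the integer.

7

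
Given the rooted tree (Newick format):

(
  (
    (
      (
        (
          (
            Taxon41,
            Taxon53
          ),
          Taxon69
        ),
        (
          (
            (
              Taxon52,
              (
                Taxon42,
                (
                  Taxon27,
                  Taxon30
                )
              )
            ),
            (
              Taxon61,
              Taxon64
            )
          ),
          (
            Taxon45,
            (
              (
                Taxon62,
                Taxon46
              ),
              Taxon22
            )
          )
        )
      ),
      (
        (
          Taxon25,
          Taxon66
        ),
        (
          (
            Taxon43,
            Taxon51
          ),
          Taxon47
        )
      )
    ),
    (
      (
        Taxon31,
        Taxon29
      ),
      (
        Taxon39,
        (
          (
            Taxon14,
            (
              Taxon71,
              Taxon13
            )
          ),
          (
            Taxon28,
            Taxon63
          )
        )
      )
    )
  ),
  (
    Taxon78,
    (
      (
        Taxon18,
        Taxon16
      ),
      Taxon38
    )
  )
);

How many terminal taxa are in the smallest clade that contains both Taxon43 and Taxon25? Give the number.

The MRCA of Taxon43 and Taxon25 is the node subtending ((Taxon25,Taxon66),((Taxon43,Taxon51),Taxon47)).
That clade contains 5 terminal taxa: Taxon25, Taxon43, Taxon47, Taxon51, Taxon66.

5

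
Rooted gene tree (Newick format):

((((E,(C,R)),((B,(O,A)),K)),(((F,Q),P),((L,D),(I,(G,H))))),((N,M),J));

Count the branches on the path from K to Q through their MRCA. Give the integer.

7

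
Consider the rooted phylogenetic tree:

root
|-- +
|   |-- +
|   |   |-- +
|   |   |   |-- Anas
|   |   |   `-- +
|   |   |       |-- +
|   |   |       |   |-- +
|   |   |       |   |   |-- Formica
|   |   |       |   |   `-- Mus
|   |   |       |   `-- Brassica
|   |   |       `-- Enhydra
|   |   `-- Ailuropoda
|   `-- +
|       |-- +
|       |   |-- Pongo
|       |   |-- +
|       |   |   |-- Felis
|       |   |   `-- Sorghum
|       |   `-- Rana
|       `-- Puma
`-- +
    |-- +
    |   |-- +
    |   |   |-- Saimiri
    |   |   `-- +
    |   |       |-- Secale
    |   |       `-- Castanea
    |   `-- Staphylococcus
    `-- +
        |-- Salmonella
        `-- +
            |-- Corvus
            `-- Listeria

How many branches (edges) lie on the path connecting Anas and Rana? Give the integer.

6

The MRCA of Anas and Rana is the node subtending (((Anas,(((Formica,Mus),Brassica),Enhydra)),Ailuropoda),((Pongo,(Felis,Sorghum),Rana),Puma)).
From Anas up to that node: 3 branches. From Rana up to the same node: 3 branches. Total: 3 + 3 = 6.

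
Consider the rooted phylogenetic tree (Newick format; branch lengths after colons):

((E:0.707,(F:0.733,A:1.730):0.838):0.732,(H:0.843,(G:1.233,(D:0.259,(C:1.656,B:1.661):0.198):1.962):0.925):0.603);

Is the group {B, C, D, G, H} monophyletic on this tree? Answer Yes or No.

The most recent common ancestor of these taxa subtends (H,(G,(D,(C,B)))).
That clade has exactly 5 tips — every listed taxon and nothing else — so the group is monophyletic.

Yes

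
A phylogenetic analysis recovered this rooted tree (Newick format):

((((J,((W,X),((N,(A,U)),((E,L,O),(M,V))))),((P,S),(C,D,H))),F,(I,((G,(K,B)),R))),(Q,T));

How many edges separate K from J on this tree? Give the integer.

8

The MRCA of K and J is the node subtending (((J,((W,X),((N,(A,U)),((E,L,O),(M,V))))),((P,S),(C,D,H))),F,(I,((G,(K,B)),R))).
From K up to that node: 5 branches. From J up to the same node: 3 branches. Total: 5 + 3 = 8.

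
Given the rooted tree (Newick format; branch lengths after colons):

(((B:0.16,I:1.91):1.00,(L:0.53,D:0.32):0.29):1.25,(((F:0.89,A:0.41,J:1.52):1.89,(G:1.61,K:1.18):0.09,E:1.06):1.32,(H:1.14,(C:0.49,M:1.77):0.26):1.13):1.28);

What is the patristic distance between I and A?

9.06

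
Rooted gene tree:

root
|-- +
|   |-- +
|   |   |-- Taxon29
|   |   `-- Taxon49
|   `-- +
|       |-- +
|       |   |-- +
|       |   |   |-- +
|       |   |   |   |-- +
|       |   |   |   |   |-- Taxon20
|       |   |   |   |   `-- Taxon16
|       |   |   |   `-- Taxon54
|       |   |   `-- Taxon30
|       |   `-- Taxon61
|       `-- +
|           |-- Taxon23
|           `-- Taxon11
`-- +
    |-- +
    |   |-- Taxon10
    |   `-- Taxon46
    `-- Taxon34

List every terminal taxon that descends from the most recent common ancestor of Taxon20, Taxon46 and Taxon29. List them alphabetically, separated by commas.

Taxon10, Taxon11, Taxon16, Taxon20, Taxon23, Taxon29, Taxon30, Taxon34, Taxon46, Taxon49, Taxon54, Taxon61

Tracing Taxon20: it sits inside (Taxon20,Taxon16).
Tracing Taxon46: it sits inside (Taxon10,Taxon46).
Tracing Taxon29: it sits inside (Taxon29,Taxon49).
The smallest clade enclosing all 3 is the whole tree (their MRCA is the root), so the answer is all 12 tips in alphabetical order.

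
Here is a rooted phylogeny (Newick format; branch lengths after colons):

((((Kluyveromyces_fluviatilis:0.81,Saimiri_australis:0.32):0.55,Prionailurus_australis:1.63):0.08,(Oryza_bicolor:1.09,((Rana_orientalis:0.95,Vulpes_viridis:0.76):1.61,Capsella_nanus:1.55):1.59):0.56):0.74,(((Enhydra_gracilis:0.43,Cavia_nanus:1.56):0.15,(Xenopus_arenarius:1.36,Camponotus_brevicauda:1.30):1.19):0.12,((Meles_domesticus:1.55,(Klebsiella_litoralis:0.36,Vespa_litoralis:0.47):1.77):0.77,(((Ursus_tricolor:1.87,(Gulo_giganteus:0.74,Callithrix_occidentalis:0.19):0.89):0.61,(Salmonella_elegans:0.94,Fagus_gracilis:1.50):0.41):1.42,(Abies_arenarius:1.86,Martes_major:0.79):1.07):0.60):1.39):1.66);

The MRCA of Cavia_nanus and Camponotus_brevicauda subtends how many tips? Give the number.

4

The MRCA of Cavia_nanus and Camponotus_brevicauda is the node subtending ((Enhydra_gracilis,Cavia_nanus),(Xenopus_arenarius,Camponotus_brevicauda)).
That clade contains 4 terminal taxa: Camponotus_brevicauda, Cavia_nanus, Enhydra_gracilis, Xenopus_arenarius.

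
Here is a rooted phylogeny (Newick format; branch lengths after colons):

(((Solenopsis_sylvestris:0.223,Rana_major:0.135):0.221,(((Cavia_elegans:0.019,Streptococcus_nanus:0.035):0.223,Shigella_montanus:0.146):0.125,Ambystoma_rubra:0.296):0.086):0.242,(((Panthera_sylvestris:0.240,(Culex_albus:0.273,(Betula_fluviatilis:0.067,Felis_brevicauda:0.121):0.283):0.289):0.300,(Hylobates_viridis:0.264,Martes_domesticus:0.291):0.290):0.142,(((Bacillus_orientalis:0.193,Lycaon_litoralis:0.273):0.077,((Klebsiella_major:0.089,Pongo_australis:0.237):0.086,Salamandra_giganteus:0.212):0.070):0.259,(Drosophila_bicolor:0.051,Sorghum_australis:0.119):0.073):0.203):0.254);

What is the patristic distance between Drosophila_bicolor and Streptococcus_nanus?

1.292

The path runs Drosophila_bicolor → … → MRCA → … → Streptococcus_nanus; the MRCA is the root of the tree.
Branch lengths along that path: 0.051 + 0.073 + 0.203 + 0.254 + 0.242 + 0.086 + 0.125 + 0.223 + 0.035 = 1.292.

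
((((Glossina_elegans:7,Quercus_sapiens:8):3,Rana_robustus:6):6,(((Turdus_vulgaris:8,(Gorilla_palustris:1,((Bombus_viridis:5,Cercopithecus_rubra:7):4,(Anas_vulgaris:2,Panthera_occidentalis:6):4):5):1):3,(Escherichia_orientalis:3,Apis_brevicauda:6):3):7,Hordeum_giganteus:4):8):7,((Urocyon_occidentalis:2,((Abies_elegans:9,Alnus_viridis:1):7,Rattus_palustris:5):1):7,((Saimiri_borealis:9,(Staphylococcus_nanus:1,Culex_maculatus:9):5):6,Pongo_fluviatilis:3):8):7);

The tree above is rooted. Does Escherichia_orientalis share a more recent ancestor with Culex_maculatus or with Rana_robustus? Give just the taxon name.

The MRCA of Escherichia_orientalis and Rana_robustus subtends (((Glossina_elegans,Quercus_sapiens),Rana_robustus),(((Turdus_vulgaris,(Gorilla_palustris,((Bombus_viridis,Cercopithecus_rubra),(Anas_vulgaris,Panthera_occidentalis)))),(Escherichia_orientalis,Apis_brevicauda)),Hordeum_giganteus)) (12 taxa).
The MRCA of Escherichia_orientalis and Culex_maculatus is the root, subtending the entire tree (20 taxa).
The first is nested inside the second, so Escherichia_orientalis shares a more recent common ancestor with Rana_robustus.

Rana_robustus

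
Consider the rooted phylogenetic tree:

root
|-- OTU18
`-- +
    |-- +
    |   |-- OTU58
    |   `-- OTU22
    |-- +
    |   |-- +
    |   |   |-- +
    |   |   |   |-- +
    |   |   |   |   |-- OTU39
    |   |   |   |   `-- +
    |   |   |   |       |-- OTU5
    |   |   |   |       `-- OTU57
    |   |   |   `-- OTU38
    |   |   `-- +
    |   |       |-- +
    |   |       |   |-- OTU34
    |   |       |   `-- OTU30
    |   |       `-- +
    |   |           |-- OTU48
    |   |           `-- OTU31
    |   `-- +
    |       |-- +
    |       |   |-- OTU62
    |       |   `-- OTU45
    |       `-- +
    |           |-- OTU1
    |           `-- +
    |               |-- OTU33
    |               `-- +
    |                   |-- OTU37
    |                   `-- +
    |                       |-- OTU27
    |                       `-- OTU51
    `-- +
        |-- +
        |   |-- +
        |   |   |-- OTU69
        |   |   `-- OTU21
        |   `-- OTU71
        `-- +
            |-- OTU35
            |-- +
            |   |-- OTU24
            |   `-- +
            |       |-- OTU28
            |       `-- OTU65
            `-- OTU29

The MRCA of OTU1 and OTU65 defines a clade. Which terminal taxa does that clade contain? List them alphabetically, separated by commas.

Tracing OTU1: it sits inside (OTU1,(OTU33,(OTU37,(OTU27,OTU51)))).
Tracing OTU65: it sits inside (OTU28,OTU65).
The smallest clade enclosing both is ((OTU58,OTU22),((((OTU39,(OTU5,OTU57)),OTU38),((OTU34,OTU30),(OTU48,OTU31))),((OTU62,OTU45),(OTU1,(OTU33,(OTU37,(OTU27,OTU51)))))),(((OTU69,OTU21),OTU71),(OTU35,(OTU24,(OTU28,OTU65)),OTU29))); the answer is its 25 terminal taxa in alphabetical order.

OTU1, OTU21, OTU22, OTU24, OTU27, OTU28, OTU29, OTU30, OTU31, OTU33, OTU34, OTU35, OTU37, OTU38, OTU39, OTU45, OTU48, OTU5, OTU51, OTU57, OTU58, OTU62, OTU65, OTU69, OTU71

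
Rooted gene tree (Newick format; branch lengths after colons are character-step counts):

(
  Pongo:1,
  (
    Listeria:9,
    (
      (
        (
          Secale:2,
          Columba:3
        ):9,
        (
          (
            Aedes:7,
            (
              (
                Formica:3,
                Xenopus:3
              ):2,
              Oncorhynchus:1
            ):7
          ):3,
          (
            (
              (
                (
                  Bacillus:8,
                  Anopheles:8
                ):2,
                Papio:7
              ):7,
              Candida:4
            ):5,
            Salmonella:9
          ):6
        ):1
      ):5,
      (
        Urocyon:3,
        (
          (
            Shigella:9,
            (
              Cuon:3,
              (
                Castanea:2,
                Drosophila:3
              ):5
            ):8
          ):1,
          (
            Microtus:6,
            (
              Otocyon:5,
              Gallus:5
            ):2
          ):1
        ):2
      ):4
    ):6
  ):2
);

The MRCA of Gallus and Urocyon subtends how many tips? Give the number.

8

The MRCA of Gallus and Urocyon is the node subtending (Urocyon,((Shigella,(Cuon,(Castanea,Drosophila))),(Microtus,(Otocyon,Gallus)))).
That clade contains 8 terminal taxa: Castanea, Cuon, Drosophila, Gallus, Microtus, Otocyon, Shigella, Urocyon.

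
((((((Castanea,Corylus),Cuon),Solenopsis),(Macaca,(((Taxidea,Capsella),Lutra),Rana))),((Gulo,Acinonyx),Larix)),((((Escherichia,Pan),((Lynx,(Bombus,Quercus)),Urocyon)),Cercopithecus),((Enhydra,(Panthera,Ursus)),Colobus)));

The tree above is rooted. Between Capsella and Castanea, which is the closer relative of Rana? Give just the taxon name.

Capsella

The MRCA of Rana and Capsella subtends (((Taxidea,Capsella),Lutra),Rana) (4 taxa).
The MRCA of Rana and Castanea subtends ((((Castanea,Corylus),Cuon),Solenopsis),(Macaca,(((Taxidea,Capsella),Lutra),Rana))) (9 taxa).
The first is nested inside the second, so Rana shares a more recent common ancestor with Capsella.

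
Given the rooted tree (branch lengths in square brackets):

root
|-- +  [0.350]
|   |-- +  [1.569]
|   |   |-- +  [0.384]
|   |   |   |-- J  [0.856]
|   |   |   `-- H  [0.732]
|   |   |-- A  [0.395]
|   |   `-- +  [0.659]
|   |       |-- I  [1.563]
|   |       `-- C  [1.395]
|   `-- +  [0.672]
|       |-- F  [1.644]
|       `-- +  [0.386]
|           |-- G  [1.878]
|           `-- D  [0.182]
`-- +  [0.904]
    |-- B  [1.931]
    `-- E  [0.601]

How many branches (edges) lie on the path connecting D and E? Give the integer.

The MRCA of D and E is the root of the tree.
From D up to that node: 4 branches. From E up to the same node: 2 branches. Total: 4 + 2 = 6.

6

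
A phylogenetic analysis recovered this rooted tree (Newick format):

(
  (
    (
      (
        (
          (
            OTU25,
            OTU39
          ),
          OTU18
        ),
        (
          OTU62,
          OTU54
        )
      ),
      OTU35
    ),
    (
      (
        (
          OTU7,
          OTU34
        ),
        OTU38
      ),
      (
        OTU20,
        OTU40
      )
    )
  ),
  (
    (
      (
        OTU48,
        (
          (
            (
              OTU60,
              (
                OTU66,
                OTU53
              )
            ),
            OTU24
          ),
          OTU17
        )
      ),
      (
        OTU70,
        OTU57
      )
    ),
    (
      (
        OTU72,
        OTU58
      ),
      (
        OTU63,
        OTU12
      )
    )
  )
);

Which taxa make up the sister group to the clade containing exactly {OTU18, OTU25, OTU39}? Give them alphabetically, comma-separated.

The clade containing exactly {OTU18, OTU25, OTU39} attaches to the tree at the node subtending (((OTU25,OTU39),OTU18),(OTU62,OTU54)).
The other lineage descending from that same node — the sister group — is (OTU62,OTU54); its 2 tips in alphabetical order are the answer.

OTU54, OTU62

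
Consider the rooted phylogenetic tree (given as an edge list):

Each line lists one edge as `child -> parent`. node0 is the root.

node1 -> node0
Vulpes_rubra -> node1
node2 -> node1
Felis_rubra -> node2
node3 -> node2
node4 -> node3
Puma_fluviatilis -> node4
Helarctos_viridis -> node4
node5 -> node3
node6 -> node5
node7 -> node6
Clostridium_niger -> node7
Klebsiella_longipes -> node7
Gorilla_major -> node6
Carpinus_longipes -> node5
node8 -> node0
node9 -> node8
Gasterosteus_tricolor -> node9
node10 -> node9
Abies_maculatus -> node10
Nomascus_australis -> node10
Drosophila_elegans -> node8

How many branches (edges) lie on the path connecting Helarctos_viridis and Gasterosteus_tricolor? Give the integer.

8

The MRCA of Helarctos_viridis and Gasterosteus_tricolor is the root of the tree.
From Helarctos_viridis up to that node: 5 branches. From Gasterosteus_tricolor up to the same node: 3 branches. Total: 5 + 3 = 8.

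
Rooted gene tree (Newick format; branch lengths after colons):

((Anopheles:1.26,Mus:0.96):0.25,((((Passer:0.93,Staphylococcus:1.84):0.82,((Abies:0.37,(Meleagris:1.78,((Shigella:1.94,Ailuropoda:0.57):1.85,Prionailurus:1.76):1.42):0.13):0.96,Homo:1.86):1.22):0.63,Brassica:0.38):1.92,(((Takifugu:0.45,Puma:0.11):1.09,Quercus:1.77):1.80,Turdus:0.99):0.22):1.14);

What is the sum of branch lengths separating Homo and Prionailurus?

The path runs Homo → … → MRCA → … → Prionailurus; the MRCA is the node subtending ((Abies,(Meleagris,((Shigella,Ailuropoda),Prionailurus))),Homo).
Branch lengths along that path: 1.86 + 0.96 + 0.13 + 1.42 + 1.76 = 6.13.

6.13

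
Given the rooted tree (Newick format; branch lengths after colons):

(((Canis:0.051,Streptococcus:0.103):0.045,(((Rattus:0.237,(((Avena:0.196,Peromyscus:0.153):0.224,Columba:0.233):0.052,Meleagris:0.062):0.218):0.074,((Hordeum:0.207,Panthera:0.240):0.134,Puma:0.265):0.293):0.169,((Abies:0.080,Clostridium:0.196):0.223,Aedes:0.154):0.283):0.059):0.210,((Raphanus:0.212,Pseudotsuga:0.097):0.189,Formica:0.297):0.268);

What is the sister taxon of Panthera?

Hordeum

Panthera attaches to the tree at the node subtending (Hordeum,Panthera).
The other lineage descending from that same node — the sister group — is the single tip Hordeum.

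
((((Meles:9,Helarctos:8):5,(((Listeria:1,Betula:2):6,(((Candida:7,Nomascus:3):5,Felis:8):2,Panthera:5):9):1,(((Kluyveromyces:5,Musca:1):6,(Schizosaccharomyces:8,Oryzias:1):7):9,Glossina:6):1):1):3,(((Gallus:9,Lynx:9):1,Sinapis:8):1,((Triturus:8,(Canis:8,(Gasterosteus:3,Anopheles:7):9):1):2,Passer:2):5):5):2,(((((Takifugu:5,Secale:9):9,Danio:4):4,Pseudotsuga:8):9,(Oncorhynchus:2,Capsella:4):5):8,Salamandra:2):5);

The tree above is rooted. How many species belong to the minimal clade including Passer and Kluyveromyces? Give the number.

The MRCA of Passer and Kluyveromyces is the node subtending (((Meles,Helarctos),(((Listeria,Betula),(((Candida,Nomascus),Felis),Panthera)),(((Kluyveromyces,Musca),(Schizosaccharomyces,Oryzias)),Glossina))),(((Gallus,Lynx),Sinapis),((Triturus,(Canis,(Gasterosteus,Anopheles))),Passer))).
That clade contains 21 terminal taxa: Anopheles, Betula, Candida, Canis, Felis, Gallus, Gasterosteus, Glossina, Helarctos, Kluyveromyces, Listeria, Lynx, Meles, Musca, Nomascus, Oryzias, Panthera, Passer, Schizosaccharomyces, Sinapis, Triturus.

21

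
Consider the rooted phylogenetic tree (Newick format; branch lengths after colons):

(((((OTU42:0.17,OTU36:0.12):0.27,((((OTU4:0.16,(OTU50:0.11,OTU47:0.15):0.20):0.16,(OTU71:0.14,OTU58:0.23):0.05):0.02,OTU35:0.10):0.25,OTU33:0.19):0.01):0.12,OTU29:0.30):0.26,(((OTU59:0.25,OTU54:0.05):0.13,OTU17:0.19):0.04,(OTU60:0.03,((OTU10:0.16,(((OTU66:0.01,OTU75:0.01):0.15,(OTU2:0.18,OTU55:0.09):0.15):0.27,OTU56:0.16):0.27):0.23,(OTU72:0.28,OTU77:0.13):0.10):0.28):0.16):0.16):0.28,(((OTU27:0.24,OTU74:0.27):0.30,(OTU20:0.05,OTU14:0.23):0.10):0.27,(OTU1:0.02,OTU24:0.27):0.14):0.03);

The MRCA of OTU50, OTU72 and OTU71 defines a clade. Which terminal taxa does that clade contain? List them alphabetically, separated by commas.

Tracing OTU50: it sits inside (OTU50,OTU47).
Tracing OTU72: it sits inside (OTU72,OTU77).
Tracing OTU71: it sits inside (OTU71,OTU58).
The smallest clade enclosing all 3 is ((((OTU42,OTU36),((((OTU4,(OTU50,OTU47)),(OTU71,OTU58)),OTU35),OTU33)),OTU29),(((OTU59,OTU54),OTU17),(OTU60,((OTU10,(((OTU66,OTU75),(OTU2,OTU55)),OTU56)),(OTU72,OTU77))))); the answer is its 22 terminal taxa in alphabetical order.

OTU10, OTU17, OTU2, OTU29, OTU33, OTU35, OTU36, OTU4, OTU42, OTU47, OTU50, OTU54, OTU55, OTU56, OTU58, OTU59, OTU60, OTU66, OTU71, OTU72, OTU75, OTU77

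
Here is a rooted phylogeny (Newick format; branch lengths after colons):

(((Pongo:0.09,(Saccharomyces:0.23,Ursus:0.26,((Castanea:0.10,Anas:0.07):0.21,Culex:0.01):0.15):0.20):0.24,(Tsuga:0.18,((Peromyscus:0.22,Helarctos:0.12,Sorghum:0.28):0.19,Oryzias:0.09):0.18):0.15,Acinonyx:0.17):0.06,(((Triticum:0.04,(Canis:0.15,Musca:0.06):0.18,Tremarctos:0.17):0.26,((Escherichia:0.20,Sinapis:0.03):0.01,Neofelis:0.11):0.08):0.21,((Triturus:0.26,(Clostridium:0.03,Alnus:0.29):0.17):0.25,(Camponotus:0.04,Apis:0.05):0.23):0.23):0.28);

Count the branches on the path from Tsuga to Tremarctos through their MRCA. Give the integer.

7

The MRCA of Tsuga and Tremarctos is the root of the tree.
From Tsuga up to that node: 3 branches. From Tremarctos up to the same node: 4 branches. Total: 3 + 4 = 7.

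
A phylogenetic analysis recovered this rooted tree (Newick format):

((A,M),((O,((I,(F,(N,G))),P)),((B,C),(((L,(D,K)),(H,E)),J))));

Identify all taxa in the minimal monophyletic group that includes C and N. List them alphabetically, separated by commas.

Tracing C: it sits inside (B,C).
Tracing N: it sits inside (N,G).
The smallest clade enclosing both is ((O,((I,(F,(N,G))),P)),((B,C),(((L,(D,K)),(H,E)),J))); the answer is its 14 terminal taxa in alphabetical order.

B, C, D, E, F, G, H, I, J, K, L, N, O, P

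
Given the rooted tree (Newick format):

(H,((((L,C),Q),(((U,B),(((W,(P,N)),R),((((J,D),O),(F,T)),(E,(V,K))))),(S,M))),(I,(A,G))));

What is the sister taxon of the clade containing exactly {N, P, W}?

The clade containing exactly {N, P, W} attaches to the tree at the node subtending ((W,(P,N)),R).
The other lineage descending from that same node — the sister group — is the single tip R.

R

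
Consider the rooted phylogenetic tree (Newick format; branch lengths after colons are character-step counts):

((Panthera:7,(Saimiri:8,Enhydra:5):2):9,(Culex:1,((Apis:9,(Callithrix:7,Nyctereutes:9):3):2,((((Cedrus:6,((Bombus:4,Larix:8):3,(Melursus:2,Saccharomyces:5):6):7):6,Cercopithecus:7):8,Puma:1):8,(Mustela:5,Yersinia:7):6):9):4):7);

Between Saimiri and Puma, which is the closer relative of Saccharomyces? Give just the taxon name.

The MRCA of Saccharomyces and Puma subtends (((Cedrus,((Bombus,Larix),(Melursus,Saccharomyces))),Cercopithecus),Puma) (7 taxa).
The MRCA of Saccharomyces and Saimiri is the root, subtending the entire tree (16 taxa).
The first is nested inside the second, so Saccharomyces shares a more recent common ancestor with Puma.

Puma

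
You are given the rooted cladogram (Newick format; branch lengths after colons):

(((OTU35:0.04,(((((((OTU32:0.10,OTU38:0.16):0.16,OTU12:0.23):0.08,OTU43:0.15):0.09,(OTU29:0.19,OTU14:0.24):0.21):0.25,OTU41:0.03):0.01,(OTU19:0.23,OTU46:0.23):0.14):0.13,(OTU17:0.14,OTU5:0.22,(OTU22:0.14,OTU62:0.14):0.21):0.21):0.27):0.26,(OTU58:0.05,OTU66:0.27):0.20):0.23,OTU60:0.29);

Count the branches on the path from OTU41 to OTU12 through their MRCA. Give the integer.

5

The MRCA of OTU41 and OTU12 is the node subtending (((((OTU32,OTU38),OTU12),OTU43),(OTU29,OTU14)),OTU41).
From OTU41 up to that node: 1 branch. From OTU12 up to the same node: 4 branches. Total: 1 + 4 = 5.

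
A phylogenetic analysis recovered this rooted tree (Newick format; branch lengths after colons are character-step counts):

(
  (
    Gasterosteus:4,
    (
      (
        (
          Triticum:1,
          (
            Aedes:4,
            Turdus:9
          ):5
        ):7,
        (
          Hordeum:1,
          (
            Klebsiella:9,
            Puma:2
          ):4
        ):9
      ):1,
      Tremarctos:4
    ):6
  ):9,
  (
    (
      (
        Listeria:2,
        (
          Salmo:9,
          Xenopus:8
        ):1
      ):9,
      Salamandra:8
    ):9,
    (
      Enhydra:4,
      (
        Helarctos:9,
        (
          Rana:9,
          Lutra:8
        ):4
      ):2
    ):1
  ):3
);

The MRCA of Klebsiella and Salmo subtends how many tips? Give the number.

The MRCA of Klebsiella and Salmo is the root, so the clade is the entire tree.
That clade contains 16 terminal taxa: Aedes, Enhydra, Gasterosteus, Helarctos, Hordeum, Klebsiella, Listeria, Lutra, Puma, Rana, Salamandra, Salmo, Tremarctos, Triticum, Turdus, Xenopus.

16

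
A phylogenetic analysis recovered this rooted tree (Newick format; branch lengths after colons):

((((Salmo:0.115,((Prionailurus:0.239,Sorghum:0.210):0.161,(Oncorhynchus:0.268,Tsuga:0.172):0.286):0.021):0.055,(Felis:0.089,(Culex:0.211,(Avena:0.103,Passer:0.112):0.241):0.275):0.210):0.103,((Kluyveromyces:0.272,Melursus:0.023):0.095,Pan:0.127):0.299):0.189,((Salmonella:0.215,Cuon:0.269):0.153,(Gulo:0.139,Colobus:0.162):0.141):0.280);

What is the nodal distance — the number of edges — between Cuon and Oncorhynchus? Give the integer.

9

The MRCA of Cuon and Oncorhynchus is the root of the tree.
From Cuon up to that node: 3 branches. From Oncorhynchus up to the same node: 6 branches. Total: 3 + 6 = 9.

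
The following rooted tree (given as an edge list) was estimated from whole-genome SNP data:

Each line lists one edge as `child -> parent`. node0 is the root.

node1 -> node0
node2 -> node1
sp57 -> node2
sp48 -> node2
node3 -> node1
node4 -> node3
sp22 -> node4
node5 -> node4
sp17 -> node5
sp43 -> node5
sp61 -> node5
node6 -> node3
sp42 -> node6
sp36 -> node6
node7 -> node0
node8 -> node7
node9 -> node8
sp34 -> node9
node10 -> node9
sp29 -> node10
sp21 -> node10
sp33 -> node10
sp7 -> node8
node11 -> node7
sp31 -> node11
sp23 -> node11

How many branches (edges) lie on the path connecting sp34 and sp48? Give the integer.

7

The MRCA of sp34 and sp48 is the root of the tree.
From sp34 up to that node: 4 branches. From sp48 up to the same node: 3 branches. Total: 4 + 3 = 7.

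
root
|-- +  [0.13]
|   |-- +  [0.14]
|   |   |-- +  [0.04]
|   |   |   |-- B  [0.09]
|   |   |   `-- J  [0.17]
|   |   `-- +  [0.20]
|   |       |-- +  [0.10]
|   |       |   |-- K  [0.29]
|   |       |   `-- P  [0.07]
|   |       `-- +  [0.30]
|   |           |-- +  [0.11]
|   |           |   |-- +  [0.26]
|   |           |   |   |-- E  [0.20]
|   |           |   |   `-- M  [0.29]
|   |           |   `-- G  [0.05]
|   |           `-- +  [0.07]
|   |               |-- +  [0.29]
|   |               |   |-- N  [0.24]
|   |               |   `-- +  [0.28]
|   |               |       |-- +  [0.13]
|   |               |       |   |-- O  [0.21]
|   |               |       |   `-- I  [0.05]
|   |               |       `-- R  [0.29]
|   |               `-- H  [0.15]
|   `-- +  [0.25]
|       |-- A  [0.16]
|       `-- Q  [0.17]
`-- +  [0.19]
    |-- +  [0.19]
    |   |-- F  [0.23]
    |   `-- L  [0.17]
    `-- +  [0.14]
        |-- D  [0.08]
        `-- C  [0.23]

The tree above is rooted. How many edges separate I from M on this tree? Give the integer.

8

The MRCA of I and M is the node subtending (((E,M),G),((N,((O,I),R)),H)).
From I up to that node: 5 branches. From M up to the same node: 3 branches. Total: 5 + 3 = 8.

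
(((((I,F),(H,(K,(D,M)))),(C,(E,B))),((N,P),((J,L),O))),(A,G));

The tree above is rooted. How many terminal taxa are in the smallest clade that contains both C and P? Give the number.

The MRCA of C and P is the node subtending ((((I,F),(H,(K,(D,M)))),(C,(E,B))),((N,P),((J,L),O))).
That clade contains 14 terminal taxa: B, C, D, E, F, H, I, J, K, L, M, N, O, P.

14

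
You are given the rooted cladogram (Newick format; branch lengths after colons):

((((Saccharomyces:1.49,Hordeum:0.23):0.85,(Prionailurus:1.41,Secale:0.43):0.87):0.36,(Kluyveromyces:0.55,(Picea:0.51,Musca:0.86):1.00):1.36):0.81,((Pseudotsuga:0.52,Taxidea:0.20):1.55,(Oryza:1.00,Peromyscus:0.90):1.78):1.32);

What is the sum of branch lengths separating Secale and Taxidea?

The path runs Secale → … → MRCA → … → Taxidea; the MRCA is the root of the tree.
Branch lengths along that path: 0.43 + 0.87 + 0.36 + 0.81 + 1.32 + 1.55 + 0.20 = 5.54.

5.54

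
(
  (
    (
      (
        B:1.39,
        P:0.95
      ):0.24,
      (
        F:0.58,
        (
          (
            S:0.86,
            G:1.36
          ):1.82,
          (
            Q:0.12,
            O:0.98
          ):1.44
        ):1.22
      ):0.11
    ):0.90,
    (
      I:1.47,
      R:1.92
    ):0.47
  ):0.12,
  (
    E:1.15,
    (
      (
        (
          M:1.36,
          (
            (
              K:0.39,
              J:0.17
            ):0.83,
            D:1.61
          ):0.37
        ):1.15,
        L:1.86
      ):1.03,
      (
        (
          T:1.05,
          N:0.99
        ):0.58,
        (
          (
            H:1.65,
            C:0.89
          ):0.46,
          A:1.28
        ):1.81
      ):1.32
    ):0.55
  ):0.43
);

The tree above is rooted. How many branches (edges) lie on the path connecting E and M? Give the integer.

The MRCA of E and M is the node subtending (E,(((M,((K,J),D)),L),((T,N),((H,C),A)))).
From E up to that node: 1 branch. From M up to the same node: 4 branches. Total: 1 + 4 = 5.

5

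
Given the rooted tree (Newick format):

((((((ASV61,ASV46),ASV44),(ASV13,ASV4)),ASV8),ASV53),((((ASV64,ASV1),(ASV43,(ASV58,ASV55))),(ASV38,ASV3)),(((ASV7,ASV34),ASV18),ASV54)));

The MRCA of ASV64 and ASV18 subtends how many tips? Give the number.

The MRCA of ASV64 and ASV18 is the node subtending ((((ASV64,ASV1),(ASV43,(ASV58,ASV55))),(ASV38,ASV3)),(((ASV7,ASV34),ASV18),ASV54)).
That clade contains 11 terminal taxa: ASV1, ASV18, ASV3, ASV34, ASV38, ASV43, ASV54, ASV55, ASV58, ASV64, ASV7.

11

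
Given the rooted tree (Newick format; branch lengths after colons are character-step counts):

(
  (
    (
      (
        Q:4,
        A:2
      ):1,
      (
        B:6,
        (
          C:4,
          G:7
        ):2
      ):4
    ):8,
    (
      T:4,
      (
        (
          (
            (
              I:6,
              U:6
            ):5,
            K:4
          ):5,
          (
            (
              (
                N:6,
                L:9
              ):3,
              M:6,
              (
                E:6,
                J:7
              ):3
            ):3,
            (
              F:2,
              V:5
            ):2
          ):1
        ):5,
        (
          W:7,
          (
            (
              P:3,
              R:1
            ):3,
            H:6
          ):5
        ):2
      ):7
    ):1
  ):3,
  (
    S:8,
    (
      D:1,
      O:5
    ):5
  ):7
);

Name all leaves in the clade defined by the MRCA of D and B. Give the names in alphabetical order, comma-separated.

Tracing D: it sits inside (D,O).
Tracing B: it sits inside (B,(C,G)).
The smallest clade enclosing both is the whole tree (their MRCA is the root), so the answer is all 23 tips in alphabetical order.

A, B, C, D, E, F, G, H, I, J, K, L, M, N, O, P, Q, R, S, T, U, V, W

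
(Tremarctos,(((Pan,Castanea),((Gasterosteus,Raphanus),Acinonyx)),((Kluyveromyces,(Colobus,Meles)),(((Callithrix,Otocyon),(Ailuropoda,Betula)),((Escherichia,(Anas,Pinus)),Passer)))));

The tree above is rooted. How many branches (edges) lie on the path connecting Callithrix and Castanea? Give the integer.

The MRCA of Callithrix and Castanea is the node subtending (((Pan,Castanea),((Gasterosteus,Raphanus),Acinonyx)),((Kluyveromyces,(Colobus,Meles)),(((Callithrix,Otocyon),(Ailuropoda,Betula)),((Escherichia,(Anas,Pinus)),Passer)))).
From Callithrix up to that node: 5 branches. From Castanea up to the same node: 3 branches. Total: 5 + 3 = 8.

8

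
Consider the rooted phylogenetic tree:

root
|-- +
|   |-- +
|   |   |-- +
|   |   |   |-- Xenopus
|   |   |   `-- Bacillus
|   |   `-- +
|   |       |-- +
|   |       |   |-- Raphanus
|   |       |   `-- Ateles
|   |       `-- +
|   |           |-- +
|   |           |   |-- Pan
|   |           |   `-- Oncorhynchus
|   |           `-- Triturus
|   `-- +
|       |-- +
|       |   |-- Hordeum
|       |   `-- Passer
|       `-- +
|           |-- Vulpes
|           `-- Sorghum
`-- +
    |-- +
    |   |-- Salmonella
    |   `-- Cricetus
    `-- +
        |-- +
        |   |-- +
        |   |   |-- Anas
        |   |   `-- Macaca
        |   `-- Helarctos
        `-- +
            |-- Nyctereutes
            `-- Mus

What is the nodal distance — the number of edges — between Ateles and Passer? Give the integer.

7

The MRCA of Ateles and Passer is the node subtending (((Xenopus,Bacillus),((Raphanus,Ateles),((Pan,Oncorhynchus),Triturus))),((Hordeum,Passer),(Vulpes,Sorghum))).
From Ateles up to that node: 4 branches. From Passer up to the same node: 3 branches. Total: 4 + 3 = 7.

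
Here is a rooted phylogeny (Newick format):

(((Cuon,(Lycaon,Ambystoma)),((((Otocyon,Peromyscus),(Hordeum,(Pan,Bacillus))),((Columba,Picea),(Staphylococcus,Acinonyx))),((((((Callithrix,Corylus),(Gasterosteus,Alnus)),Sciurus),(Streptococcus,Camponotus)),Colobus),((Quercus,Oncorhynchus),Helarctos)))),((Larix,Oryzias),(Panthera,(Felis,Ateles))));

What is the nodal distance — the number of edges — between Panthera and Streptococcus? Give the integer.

10

The MRCA of Panthera and Streptococcus is the root of the tree.
From Panthera up to that node: 3 branches. From Streptococcus up to the same node: 7 branches. Total: 3 + 7 = 10.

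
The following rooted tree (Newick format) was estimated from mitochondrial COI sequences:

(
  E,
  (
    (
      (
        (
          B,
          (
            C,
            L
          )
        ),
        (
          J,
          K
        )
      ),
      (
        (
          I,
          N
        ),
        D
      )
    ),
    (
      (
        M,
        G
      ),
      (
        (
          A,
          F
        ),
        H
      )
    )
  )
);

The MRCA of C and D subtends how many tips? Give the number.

The MRCA of C and D is the node subtending (((B,(C,L)),(J,K)),((I,N),D)).
That clade contains 8 terminal taxa: B, C, D, I, J, K, L, N.

8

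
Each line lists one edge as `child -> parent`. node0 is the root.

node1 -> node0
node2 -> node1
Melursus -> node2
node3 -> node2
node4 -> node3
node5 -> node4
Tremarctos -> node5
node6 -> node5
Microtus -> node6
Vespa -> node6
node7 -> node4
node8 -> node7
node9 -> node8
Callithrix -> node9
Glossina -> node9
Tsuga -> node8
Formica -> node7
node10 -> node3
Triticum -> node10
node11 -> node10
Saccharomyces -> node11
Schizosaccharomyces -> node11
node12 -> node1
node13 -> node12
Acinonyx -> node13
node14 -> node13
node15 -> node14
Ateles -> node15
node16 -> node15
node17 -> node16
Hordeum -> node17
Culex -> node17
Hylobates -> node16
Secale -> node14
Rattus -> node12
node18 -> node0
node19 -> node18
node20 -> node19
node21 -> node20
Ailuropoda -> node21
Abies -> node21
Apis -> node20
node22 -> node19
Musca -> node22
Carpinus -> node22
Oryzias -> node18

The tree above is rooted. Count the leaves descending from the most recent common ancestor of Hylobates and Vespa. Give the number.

18

The MRCA of Hylobates and Vespa is the node subtending ((Melursus,(((Tremarctos,(Microtus,Vespa)),(((Callithrix,Glossina),Tsuga),Formica)),(Triticum,(Saccharomyces,Schizosaccharomyces)))),((Acinonyx,((Ateles,((Hordeum,Culex),Hylobates)),Secale)),Rattus)).
That clade contains 18 terminal taxa: Acinonyx, Ateles, Callithrix, Culex, Formica, Glossina, Hordeum, Hylobates, Melursus, Microtus, Rattus, Saccharomyces, Schizosaccharomyces, Secale, Tremarctos, Triticum, Tsuga, Vespa.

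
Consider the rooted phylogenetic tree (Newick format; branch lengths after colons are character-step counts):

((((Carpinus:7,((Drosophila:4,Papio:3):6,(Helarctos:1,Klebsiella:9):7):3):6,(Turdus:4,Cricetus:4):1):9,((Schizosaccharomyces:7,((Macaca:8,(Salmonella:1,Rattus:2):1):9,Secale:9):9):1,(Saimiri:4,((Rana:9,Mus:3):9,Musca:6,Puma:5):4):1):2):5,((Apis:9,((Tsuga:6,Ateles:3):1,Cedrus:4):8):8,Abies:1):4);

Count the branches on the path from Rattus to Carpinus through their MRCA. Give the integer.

9

The MRCA of Rattus and Carpinus is the node subtending (((Carpinus,((Drosophila,Papio),(Helarctos,Klebsiella))),(Turdus,Cricetus)),((Schizosaccharomyces,((Macaca,(Salmonella,Rattus)),Secale)),(Saimiri,((Rana,Mus),Musca,Puma)))).
From Rattus up to that node: 6 branches. From Carpinus up to the same node: 3 branches. Total: 6 + 3 = 9.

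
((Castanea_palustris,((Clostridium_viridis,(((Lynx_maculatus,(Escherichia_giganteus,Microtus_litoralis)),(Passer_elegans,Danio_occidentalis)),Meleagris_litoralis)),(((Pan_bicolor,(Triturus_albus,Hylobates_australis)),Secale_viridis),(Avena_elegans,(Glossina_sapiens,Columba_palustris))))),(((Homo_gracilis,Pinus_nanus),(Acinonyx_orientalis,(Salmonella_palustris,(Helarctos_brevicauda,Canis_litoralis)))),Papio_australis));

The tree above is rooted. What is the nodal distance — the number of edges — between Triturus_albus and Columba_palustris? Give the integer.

The MRCA of Triturus_albus and Columba_palustris is the node subtending (((Pan_bicolor,(Triturus_albus,Hylobates_australis)),Secale_viridis),(Avena_elegans,(Glossina_sapiens,Columba_palustris))).
From Triturus_albus up to that node: 4 branches. From Columba_palustris up to the same node: 3 branches. Total: 4 + 3 = 7.

7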